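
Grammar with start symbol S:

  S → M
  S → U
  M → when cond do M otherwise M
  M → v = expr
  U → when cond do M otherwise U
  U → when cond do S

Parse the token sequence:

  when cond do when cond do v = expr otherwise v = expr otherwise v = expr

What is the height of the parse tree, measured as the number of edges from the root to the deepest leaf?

4

[S [M when cond do [M when cond do [M v = expr] otherwise [M v = expr]] otherwise [M v = expr]]]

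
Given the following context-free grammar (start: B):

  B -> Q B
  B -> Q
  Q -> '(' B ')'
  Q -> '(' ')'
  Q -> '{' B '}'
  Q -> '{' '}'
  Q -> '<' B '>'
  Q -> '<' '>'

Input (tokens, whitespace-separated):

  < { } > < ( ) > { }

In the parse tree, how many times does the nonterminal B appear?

[B [Q < [B [Q { }]] >] [B [Q < [B [Q ( )]] >] [B [Q { }]]]]

5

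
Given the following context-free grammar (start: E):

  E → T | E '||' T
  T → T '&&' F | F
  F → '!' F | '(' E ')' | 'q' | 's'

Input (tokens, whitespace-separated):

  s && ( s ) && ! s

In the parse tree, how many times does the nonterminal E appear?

[E [T [T [T [F s]] && [F ( [E [T [F s]]] )]] && [F ! [F s]]]]

2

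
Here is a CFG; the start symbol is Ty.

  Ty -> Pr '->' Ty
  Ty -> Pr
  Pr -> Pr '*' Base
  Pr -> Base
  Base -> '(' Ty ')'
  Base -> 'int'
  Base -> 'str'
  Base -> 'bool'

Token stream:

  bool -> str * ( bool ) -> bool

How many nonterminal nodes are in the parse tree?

[Ty [Pr [Base bool]] -> [Ty [Pr [Pr [Base str]] * [Base ( [Ty [Pr [Base bool]]] )]] -> [Ty [Pr [Base bool]]]]]

14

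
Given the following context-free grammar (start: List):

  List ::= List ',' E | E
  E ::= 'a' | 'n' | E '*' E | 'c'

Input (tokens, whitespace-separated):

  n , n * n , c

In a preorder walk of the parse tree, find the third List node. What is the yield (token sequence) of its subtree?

[List [List [List [E n]] , [E [E n] * [E n]]] , [E c]]

n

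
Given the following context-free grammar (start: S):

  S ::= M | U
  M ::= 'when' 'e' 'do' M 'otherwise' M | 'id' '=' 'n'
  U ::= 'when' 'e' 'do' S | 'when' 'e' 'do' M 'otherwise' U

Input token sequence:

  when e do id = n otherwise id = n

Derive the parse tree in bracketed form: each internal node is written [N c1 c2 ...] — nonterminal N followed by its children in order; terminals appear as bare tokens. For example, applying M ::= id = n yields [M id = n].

[S [M when e do [M id = n] otherwise [M id = n]]]

S
M
when e do M otherwise M
when e do id = n otherwise M
when e do id = n otherwise id = n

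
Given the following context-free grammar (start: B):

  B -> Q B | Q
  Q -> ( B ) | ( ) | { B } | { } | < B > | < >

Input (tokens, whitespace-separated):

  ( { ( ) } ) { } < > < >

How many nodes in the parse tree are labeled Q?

6

[B [Q ( [B [Q { [B [Q ( )]] }]] )] [B [Q { }] [B [Q < >] [B [Q < >]]]]]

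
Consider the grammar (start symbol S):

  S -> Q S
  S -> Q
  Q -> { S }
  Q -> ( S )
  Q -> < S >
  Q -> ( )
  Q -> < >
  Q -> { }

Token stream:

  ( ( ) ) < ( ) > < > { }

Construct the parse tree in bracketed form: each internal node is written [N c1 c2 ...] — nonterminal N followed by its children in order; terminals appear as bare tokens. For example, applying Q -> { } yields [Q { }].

S
Q S
( S ) S
( Q ) S
( ( ) ) S
( ( ) ) Q S
( ( ) ) < S > S
( ( ) ) < Q > S
( ( ) ) < ( ) > S
( ( ) ) < ( ) > Q S
( ( ) ) < ( ) > < > S
( ( ) ) < ( ) > < > Q
( ( ) ) < ( ) > < > { }

[S [Q ( [S [Q ( )]] )] [S [Q < [S [Q ( )]] >] [S [Q < >] [S [Q { }]]]]]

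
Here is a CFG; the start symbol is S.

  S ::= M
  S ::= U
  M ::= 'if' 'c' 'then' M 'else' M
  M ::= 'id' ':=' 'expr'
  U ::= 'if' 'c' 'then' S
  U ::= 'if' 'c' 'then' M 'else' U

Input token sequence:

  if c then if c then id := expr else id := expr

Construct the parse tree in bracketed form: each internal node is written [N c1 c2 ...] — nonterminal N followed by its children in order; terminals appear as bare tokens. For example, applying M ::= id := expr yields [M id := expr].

S
U
if c then S
if c then M
if c then if c then M else M
if c then if c then id := expr else M
if c then if c then id := expr else id := expr

[S [U if c then [S [M if c then [M id := expr] else [M id := expr]]]]]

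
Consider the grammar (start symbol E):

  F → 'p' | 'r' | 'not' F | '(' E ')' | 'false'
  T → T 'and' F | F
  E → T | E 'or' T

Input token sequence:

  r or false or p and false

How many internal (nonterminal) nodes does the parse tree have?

11

[E [E [E [T [F r]]] or [T [F false]]] or [T [T [F p]] and [F false]]]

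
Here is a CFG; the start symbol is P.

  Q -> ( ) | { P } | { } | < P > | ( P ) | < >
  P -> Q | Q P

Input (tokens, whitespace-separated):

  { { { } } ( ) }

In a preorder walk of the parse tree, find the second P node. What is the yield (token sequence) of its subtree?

{ { } } ( )

[P [Q { [P [Q { [P [Q { }]] }] [P [Q ( )]]] }]]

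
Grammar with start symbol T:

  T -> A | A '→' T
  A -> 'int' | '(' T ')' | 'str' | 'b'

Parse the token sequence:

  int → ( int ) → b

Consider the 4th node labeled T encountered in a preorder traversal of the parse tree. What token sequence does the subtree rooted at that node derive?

[T [A int] → [T [A ( [T [A int]] )] → [T [A b]]]]

b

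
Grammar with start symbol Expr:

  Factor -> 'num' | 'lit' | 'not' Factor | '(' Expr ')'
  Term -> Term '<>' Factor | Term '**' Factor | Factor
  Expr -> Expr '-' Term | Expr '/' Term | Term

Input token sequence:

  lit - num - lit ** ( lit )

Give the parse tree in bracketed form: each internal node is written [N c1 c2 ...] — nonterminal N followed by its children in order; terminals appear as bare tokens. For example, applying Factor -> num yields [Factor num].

[Expr [Expr [Expr [Term [Factor lit]]] - [Term [Factor num]]] - [Term [Term [Factor lit]] ** [Factor ( [Expr [Term [Factor lit]]] )]]]

Expr
Expr - Term
Expr - Term - Term
Term - Term - Term
Factor - Term - Term
lit - Term - Term
lit - Factor - Term
lit - num - Term
lit - num - Term ** Factor
lit - num - Factor ** Factor
lit - num - lit ** Factor
lit - num - lit ** ( Expr )
lit - num - lit ** ( Term )
lit - num - lit ** ( Factor )
lit - num - lit ** ( lit )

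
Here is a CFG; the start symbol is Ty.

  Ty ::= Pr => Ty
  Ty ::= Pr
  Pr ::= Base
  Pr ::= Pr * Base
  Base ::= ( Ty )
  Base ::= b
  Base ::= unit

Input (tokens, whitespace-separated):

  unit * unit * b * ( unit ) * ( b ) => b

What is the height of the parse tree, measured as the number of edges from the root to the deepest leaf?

7

[Ty [Pr [Pr [Pr [Pr [Pr [Base unit]] * [Base unit]] * [Base b]] * [Base ( [Ty [Pr [Base unit]]] )]] * [Base ( [Ty [Pr [Base b]]] )]] => [Ty [Pr [Base b]]]]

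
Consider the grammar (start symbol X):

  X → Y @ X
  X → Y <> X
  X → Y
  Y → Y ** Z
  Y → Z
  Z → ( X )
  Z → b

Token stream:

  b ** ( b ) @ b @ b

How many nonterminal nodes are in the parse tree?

[X [Y [Y [Z b]] ** [Z ( [X [Y [Z b]]] )]] @ [X [Y [Z b]] @ [X [Y [Z b]]]]]

14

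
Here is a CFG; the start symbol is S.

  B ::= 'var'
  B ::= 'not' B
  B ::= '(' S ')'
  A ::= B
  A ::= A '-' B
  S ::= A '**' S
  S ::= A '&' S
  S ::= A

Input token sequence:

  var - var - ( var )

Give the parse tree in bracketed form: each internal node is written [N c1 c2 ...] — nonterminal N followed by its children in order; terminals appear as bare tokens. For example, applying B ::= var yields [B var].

[S [A [A [A [B var]] - [B var]] - [B ( [S [A [B var]]] )]]]

S
A
A - B
A - B - B
B - B - B
var - B - B
var - var - B
var - var - ( S )
var - var - ( A )
var - var - ( B )
var - var - ( var )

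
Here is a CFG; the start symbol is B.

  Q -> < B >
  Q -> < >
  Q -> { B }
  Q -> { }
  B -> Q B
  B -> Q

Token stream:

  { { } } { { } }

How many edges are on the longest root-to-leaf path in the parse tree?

5

[B [Q { [B [Q { }]] }] [B [Q { [B [Q { }]] }]]]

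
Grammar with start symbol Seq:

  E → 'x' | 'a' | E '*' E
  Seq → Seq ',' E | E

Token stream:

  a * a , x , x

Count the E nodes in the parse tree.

[Seq [Seq [Seq [E [E a] * [E a]]] , [E x]] , [E x]]

5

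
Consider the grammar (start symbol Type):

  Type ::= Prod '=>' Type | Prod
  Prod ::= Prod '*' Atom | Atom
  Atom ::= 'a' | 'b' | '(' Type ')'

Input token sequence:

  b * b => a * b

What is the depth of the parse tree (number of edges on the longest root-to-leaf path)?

5

[Type [Prod [Prod [Atom b]] * [Atom b]] => [Type [Prod [Prod [Atom a]] * [Atom b]]]]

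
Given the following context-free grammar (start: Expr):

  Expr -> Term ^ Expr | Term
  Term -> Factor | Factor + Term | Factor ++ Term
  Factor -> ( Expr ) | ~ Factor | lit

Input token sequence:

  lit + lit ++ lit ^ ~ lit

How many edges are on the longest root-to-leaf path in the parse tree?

[Expr [Term [Factor lit] + [Term [Factor lit] ++ [Term [Factor lit]]]] ^ [Expr [Term [Factor ~ [Factor lit]]]]]

5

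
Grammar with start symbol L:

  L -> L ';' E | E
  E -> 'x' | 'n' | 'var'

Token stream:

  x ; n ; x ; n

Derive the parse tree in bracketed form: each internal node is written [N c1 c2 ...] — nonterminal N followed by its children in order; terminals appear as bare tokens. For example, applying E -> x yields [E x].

L
L ; E
L ; E ; E
L ; E ; E ; E
E ; E ; E ; E
x ; E ; E ; E
x ; n ; E ; E
x ; n ; x ; E
x ; n ; x ; n

[L [L [L [L [E x]] ; [E n]] ; [E x]] ; [E n]]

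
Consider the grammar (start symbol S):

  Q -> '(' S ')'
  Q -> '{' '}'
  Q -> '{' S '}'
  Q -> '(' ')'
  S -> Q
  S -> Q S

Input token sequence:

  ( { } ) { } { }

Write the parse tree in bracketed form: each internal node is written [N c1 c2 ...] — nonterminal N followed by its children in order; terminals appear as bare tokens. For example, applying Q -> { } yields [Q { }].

[S [Q ( [S [Q { }]] )] [S [Q { }] [S [Q { }]]]]

S
Q S
( S ) S
( Q ) S
( { } ) S
( { } ) Q S
( { } ) { } S
( { } ) { } Q
( { } ) { } { }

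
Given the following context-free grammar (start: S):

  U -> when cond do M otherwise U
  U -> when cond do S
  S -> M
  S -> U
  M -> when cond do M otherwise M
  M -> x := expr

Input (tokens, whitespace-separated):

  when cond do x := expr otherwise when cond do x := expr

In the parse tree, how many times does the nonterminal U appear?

2

[S [U when cond do [M x := expr] otherwise [U when cond do [S [M x := expr]]]]]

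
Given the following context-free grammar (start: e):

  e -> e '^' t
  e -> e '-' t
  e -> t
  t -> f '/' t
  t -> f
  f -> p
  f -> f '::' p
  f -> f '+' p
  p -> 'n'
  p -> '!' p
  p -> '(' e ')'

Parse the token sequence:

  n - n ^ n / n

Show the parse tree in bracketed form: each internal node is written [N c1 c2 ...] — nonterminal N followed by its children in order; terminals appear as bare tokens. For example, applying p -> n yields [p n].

[e [e [e [t [f [p n]]]] - [t [f [p n]]]] ^ [t [f [p n]] / [t [f [p n]]]]]

e
e ^ t
e - t ^ t
t - t ^ t
f - t ^ t
p - t ^ t
n - t ^ t
n - f ^ t
n - p ^ t
n - n ^ t
n - n ^ f / t
n - n ^ p / t
n - n ^ n / t
n - n ^ n / f
n - n ^ n / p
n - n ^ n / n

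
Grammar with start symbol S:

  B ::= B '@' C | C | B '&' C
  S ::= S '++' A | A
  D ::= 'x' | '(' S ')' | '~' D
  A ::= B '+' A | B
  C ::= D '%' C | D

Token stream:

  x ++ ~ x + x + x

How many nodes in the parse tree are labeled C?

[S [S [A [B [C [D x]]]]] ++ [A [B [C [D ~ [D x]]]] + [A [B [C [D x]]] + [A [B [C [D x]]]]]]]

4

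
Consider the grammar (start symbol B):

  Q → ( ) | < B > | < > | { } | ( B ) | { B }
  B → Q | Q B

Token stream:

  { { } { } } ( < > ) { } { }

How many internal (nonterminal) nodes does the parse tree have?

14

[B [Q { [B [Q { }] [B [Q { }]]] }] [B [Q ( [B [Q < >]] )] [B [Q { }] [B [Q { }]]]]]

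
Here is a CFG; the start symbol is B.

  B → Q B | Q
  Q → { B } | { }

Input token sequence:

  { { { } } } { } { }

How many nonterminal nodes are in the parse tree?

10

[B [Q { [B [Q { [B [Q { }]] }]] }] [B [Q { }] [B [Q { }]]]]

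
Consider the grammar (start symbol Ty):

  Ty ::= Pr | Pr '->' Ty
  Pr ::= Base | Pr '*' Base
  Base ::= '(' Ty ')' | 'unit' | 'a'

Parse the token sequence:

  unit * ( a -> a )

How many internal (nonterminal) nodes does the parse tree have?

11

[Ty [Pr [Pr [Base unit]] * [Base ( [Ty [Pr [Base a]] -> [Ty [Pr [Base a]]]] )]]]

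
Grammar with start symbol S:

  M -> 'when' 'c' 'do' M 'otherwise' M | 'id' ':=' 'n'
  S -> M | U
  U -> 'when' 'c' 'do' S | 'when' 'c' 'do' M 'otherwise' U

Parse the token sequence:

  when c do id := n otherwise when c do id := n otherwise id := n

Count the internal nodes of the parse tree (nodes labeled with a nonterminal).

[S [M when c do [M id := n] otherwise [M when c do [M id := n] otherwise [M id := n]]]]

6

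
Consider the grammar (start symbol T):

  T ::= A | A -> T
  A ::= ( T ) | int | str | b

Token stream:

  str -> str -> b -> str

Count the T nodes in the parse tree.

[T [A str] -> [T [A str] -> [T [A b] -> [T [A str]]]]]

4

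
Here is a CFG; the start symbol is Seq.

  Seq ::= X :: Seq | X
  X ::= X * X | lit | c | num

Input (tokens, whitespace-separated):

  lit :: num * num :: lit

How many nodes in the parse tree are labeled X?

5

[Seq [X lit] :: [Seq [X [X num] * [X num]] :: [Seq [X lit]]]]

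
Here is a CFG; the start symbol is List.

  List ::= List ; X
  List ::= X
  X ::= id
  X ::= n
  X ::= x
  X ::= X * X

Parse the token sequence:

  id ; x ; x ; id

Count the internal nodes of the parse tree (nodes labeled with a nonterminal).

[List [List [List [List [X id]] ; [X x]] ; [X x]] ; [X id]]

8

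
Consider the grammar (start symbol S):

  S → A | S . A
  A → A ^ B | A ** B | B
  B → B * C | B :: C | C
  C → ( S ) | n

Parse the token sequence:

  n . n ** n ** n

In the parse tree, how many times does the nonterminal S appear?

[S [S [A [B [C n]]]] . [A [A [A [B [C n]]] ** [B [C n]]] ** [B [C n]]]]

2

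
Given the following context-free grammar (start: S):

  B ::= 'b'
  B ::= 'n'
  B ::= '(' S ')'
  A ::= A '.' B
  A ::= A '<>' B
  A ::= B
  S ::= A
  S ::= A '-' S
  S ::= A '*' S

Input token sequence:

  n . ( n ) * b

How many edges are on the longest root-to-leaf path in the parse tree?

[S [A [A [B n]] . [B ( [S [A [B n]]] )]] * [S [A [B b]]]]

6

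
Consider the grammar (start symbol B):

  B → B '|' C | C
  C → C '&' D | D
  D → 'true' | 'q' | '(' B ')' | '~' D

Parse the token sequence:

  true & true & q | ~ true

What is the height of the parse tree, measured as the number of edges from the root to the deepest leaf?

[B [B [C [C [C [D true]] & [D true]] & [D q]]] | [C [D ~ [D true]]]]

6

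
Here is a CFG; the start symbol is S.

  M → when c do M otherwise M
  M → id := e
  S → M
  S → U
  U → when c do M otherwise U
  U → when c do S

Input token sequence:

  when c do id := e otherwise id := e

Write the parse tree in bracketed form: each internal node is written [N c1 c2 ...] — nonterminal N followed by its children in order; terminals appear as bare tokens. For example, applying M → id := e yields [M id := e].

S
M
when c do M otherwise M
when c do id := e otherwise M
when c do id := e otherwise id := e

[S [M when c do [M id := e] otherwise [M id := e]]]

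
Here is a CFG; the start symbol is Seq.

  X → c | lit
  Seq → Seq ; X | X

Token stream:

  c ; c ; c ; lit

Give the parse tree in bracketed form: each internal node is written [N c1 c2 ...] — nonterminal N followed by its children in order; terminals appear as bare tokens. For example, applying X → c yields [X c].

Seq
Seq ; X
Seq ; X ; X
Seq ; X ; X ; X
X ; X ; X ; X
c ; X ; X ; X
c ; c ; X ; X
c ; c ; c ; X
c ; c ; c ; lit

[Seq [Seq [Seq [Seq [X c]] ; [X c]] ; [X c]] ; [X lit]]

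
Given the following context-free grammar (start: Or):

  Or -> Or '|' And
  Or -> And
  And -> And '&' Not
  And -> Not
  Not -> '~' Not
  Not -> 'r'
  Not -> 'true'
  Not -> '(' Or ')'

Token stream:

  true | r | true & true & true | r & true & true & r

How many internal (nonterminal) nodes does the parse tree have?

[Or [Or [Or [Or [And [Not true]]] | [And [Not r]]] | [And [And [And [Not true]] & [Not true]] & [Not true]]] | [And [And [And [And [Not r]] & [Not true]] & [Not true]] & [Not r]]]

22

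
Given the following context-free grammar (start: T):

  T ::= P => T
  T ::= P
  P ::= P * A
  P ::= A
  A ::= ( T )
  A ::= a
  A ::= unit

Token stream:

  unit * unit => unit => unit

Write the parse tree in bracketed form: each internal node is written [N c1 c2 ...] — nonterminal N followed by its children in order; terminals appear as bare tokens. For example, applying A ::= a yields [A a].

[T [P [P [A unit]] * [A unit]] => [T [P [A unit]] => [T [P [A unit]]]]]

T
P => T
P * A => T
A * A => T
unit * A => T
unit * unit => T
unit * unit => P => T
unit * unit => A => T
unit * unit => unit => T
unit * unit => unit => P
unit * unit => unit => A
unit * unit => unit => unit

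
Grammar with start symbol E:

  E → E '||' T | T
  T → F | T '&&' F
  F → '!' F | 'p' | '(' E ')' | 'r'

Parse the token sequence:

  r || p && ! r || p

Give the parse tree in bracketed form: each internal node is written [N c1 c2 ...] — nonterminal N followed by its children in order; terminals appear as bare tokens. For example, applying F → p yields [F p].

[E [E [E [T [F r]]] || [T [T [F p]] && [F ! [F r]]]] || [T [F p]]]

E
E || T
E || T || T
T || T || T
F || T || T
r || T || T
r || T && F || T
r || F && F || T
r || p && F || T
r || p && ! F || T
r || p && ! r || T
r || p && ! r || F
r || p && ! r || p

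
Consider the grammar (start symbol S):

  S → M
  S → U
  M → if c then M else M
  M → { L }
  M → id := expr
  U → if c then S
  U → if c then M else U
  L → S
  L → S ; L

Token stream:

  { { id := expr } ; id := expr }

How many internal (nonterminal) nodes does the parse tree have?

[S [M { [L [S [M { [L [S [M id := expr]]] }]] ; [L [S [M id := expr]]]] }]]

11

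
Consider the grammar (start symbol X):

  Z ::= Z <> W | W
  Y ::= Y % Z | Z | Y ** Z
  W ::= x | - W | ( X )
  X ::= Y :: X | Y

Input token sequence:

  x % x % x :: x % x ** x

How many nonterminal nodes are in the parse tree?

[X [Y [Y [Y [Z [W x]]] % [Z [W x]]] % [Z [W x]]] :: [X [Y [Y [Y [Z [W x]]] % [Z [W x]]] ** [Z [W x]]]]]

20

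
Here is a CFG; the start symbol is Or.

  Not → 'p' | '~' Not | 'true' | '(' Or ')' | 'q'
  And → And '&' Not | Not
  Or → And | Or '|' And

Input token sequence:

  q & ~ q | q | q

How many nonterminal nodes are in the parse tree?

[Or [Or [Or [And [And [Not q]] & [Not ~ [Not q]]]] | [And [Not q]]] | [And [Not q]]]

12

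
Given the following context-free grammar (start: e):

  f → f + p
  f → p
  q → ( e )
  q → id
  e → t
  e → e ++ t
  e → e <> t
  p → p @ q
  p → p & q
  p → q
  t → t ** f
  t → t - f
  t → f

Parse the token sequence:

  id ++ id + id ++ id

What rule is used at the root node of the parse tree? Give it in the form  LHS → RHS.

e → e ++ t

[e [e [e [t [f [p [q id]]]]] ++ [t [f [f [p [q id]]] + [p [q id]]]]] ++ [t [f [p [q id]]]]]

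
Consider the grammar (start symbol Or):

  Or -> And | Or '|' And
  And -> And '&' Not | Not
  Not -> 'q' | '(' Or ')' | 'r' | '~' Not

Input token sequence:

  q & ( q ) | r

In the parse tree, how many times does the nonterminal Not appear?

[Or [Or [And [And [Not q]] & [Not ( [Or [And [Not q]]] )]]] | [And [Not r]]]

4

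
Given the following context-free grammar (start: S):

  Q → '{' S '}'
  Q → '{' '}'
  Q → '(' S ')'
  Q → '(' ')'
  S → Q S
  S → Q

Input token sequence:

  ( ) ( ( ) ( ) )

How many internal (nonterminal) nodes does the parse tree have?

[S [Q ( )] [S [Q ( [S [Q ( )] [S [Q ( )]]] )]]]

8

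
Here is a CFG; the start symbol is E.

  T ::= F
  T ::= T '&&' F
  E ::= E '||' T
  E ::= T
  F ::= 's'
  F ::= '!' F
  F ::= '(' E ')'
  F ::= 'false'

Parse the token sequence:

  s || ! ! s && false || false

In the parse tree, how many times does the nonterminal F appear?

[E [E [E [T [F s]]] || [T [T [F ! [F ! [F s]]]] && [F false]]] || [T [F false]]]

6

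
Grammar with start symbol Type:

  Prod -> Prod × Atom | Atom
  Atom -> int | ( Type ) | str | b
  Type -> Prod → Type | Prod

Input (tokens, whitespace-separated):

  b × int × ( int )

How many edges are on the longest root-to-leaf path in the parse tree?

6

[Type [Prod [Prod [Prod [Atom b]] × [Atom int]] × [Atom ( [Type [Prod [Atom int]]] )]]]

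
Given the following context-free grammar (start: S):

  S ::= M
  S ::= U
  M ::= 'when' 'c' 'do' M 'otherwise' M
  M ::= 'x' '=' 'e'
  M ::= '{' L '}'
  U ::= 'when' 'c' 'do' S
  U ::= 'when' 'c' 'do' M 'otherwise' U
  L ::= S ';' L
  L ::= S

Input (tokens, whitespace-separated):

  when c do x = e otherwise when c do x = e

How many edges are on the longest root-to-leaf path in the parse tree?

5

[S [U when c do [M x = e] otherwise [U when c do [S [M x = e]]]]]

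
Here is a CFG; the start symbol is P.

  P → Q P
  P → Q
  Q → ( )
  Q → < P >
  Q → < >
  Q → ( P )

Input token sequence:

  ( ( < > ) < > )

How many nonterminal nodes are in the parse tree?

8

[P [Q ( [P [Q ( [P [Q < >]] )] [P [Q < >]]] )]]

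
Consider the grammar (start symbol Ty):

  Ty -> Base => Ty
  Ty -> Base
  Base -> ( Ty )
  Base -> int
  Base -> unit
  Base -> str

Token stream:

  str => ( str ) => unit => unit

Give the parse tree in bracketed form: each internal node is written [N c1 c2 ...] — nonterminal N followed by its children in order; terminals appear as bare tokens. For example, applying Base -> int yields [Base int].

[Ty [Base str] => [Ty [Base ( [Ty [Base str]] )] => [Ty [Base unit] => [Ty [Base unit]]]]]

Ty
Base => Ty
str => Ty
str => Base => Ty
str => ( Ty ) => Ty
str => ( Base ) => Ty
str => ( str ) => Ty
str => ( str ) => Base => Ty
str => ( str ) => unit => Ty
str => ( str ) => unit => Base
str => ( str ) => unit => unit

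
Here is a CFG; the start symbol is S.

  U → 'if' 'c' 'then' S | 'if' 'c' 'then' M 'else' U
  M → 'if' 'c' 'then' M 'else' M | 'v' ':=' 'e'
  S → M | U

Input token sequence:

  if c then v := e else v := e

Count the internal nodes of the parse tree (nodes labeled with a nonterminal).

4

[S [M if c then [M v := e] else [M v := e]]]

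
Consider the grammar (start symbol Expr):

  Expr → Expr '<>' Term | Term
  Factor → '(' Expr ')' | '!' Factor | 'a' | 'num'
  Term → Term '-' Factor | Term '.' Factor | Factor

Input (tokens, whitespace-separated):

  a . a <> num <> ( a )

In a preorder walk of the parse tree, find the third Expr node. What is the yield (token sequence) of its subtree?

a . a

[Expr [Expr [Expr [Term [Term [Factor a]] . [Factor a]]] <> [Term [Factor num]]] <> [Term [Factor ( [Expr [Term [Factor a]]] )]]]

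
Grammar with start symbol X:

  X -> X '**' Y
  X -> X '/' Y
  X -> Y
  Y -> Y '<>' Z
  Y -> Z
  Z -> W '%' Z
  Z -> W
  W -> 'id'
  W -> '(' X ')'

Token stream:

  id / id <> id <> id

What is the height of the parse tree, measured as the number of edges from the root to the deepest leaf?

[X [X [Y [Z [W id]]]] / [Y [Y [Y [Z [W id]]] <> [Z [W id]]] <> [Z [W id]]]]

6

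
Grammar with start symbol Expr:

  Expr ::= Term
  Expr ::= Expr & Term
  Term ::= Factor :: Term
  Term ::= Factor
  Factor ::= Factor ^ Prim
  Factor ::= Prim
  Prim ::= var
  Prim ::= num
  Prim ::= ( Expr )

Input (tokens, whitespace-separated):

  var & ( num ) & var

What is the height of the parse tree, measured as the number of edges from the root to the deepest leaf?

9

[Expr [Expr [Expr [Term [Factor [Prim var]]]] & [Term [Factor [Prim ( [Expr [Term [Factor [Prim num]]]] )]]]] & [Term [Factor [Prim var]]]]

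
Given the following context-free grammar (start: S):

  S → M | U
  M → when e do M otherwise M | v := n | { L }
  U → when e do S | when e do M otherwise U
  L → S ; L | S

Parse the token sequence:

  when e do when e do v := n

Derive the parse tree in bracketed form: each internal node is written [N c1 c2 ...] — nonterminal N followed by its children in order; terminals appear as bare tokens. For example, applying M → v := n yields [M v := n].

S
U
when e do S
when e do U
when e do when e do S
when e do when e do M
when e do when e do v := n

[S [U when e do [S [U when e do [S [M v := n]]]]]]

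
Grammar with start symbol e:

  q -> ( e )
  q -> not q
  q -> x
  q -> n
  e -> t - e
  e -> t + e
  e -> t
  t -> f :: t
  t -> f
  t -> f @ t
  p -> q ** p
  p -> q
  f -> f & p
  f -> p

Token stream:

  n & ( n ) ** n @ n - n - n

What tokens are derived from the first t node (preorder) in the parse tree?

n & ( n ) ** n @ n

[e [t [f [f [p [q n]]] & [p [q ( [e [t [f [p [q n]]]]] )] ** [p [q n]]]] @ [t [f [p [q n]]]]] - [e [t [f [p [q n]]]] - [e [t [f [p [q n]]]]]]]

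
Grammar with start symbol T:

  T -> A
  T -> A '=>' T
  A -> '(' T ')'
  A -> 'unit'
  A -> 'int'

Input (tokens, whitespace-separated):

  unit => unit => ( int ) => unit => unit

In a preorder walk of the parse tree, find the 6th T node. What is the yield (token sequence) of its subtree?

unit

[T [A unit] => [T [A unit] => [T [A ( [T [A int]] )] => [T [A unit] => [T [A unit]]]]]]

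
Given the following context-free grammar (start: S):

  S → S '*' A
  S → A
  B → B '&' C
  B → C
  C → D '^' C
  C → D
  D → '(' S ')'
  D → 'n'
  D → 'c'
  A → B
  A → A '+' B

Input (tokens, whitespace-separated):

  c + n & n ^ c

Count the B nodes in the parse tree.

[S [A [A [B [C [D c]]]] + [B [B [C [D n]]] & [C [D n] ^ [C [D c]]]]]]

3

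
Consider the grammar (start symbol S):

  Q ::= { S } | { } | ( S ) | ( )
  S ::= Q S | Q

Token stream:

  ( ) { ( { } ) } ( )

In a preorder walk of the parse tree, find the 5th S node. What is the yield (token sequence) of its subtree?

[S [Q ( )] [S [Q { [S [Q ( [S [Q { }]] )]] }] [S [Q ( )]]]]

( )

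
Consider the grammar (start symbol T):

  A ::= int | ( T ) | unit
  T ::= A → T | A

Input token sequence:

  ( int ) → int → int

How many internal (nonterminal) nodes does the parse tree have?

8

[T [A ( [T [A int]] )] → [T [A int] → [T [A int]]]]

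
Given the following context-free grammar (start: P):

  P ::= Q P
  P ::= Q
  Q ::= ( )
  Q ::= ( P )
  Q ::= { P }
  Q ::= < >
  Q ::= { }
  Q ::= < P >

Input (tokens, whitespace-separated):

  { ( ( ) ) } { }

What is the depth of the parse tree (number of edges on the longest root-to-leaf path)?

6

[P [Q { [P [Q ( [P [Q ( )]] )]] }] [P [Q { }]]]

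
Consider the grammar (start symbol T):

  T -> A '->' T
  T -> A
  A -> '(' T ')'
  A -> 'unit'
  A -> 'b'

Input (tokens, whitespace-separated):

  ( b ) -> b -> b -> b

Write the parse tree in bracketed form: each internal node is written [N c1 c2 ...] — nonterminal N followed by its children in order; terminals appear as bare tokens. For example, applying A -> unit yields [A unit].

[T [A ( [T [A b]] )] -> [T [A b] -> [T [A b] -> [T [A b]]]]]

T
A -> T
( T ) -> T
( A ) -> T
( b ) -> T
( b ) -> A -> T
( b ) -> b -> T
( b ) -> b -> A -> T
( b ) -> b -> b -> T
( b ) -> b -> b -> A
( b ) -> b -> b -> b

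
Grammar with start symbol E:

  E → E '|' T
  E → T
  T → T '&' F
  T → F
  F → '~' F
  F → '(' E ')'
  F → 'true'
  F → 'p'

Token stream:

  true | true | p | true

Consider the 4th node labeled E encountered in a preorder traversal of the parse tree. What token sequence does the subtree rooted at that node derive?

true

[E [E [E [E [T [F true]]] | [T [F true]]] | [T [F p]]] | [T [F true]]]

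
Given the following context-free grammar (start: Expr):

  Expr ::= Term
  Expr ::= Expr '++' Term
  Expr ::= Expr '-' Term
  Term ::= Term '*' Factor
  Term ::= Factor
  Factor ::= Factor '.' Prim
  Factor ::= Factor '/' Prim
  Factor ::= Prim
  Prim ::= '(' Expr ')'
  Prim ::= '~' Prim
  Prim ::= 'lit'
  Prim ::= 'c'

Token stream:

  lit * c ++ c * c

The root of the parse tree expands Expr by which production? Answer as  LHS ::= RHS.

[Expr [Expr [Term [Term [Factor [Prim lit]]] * [Factor [Prim c]]]] ++ [Term [Term [Factor [Prim c]]] * [Factor [Prim c]]]]

Expr ::= Expr '++' Term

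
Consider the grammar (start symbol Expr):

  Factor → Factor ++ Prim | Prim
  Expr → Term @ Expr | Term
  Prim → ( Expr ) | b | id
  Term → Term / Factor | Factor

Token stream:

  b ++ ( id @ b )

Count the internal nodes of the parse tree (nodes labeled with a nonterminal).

[Expr [Term [Factor [Factor [Prim b]] ++ [Prim ( [Expr [Term [Factor [Prim id]]] @ [Expr [Term [Factor [Prim b]]]]] )]]]]

14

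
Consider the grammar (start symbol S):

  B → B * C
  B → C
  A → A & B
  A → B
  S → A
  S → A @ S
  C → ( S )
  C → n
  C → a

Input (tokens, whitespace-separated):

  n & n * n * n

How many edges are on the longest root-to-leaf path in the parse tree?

6

[S [A [A [B [C n]]] & [B [B [B [C n]] * [C n]] * [C n]]]]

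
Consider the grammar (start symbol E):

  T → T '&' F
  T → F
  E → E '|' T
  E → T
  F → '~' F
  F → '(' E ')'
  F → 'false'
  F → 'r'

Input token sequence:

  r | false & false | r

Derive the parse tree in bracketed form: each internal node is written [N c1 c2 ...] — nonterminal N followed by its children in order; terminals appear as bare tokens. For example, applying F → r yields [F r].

E
E | T
E | T | T
T | T | T
F | T | T
r | T | T
r | T & F | T
r | F & F | T
r | false & F | T
r | false & false | T
r | false & false | F
r | false & false | r

[E [E [E [T [F r]]] | [T [T [F false]] & [F false]]] | [T [F r]]]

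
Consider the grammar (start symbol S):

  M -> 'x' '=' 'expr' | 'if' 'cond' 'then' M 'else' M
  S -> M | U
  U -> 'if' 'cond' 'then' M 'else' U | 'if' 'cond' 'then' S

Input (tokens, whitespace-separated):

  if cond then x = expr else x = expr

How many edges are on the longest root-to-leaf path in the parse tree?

3

[S [M if cond then [M x = expr] else [M x = expr]]]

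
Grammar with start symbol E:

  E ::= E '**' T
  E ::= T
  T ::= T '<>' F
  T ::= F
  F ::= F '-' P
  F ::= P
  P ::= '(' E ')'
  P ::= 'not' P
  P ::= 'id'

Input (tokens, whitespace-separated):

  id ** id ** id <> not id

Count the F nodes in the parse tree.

[E [E [E [T [F [P id]]]] ** [T [F [P id]]]] ** [T [T [F [P id]]] <> [F [P not [P id]]]]]

4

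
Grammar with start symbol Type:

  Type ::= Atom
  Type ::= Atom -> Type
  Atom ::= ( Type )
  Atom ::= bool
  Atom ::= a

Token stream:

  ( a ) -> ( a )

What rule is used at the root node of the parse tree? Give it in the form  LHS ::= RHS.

Type ::= Atom -> Type

[Type [Atom ( [Type [Atom a]] )] -> [Type [Atom ( [Type [Atom a]] )]]]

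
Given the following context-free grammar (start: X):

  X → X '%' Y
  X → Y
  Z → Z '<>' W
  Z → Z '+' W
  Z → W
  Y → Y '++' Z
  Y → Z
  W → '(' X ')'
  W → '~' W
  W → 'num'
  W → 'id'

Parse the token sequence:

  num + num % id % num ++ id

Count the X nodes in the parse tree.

3

[X [X [X [Y [Z [Z [W num]] + [W num]]]] % [Y [Z [W id]]]] % [Y [Y [Z [W num]]] ++ [Z [W id]]]]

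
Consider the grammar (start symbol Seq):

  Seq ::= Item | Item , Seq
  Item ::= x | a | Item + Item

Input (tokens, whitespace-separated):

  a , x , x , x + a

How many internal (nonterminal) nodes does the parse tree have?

10

[Seq [Item a] , [Seq [Item x] , [Seq [Item x] , [Seq [Item [Item x] + [Item a]]]]]]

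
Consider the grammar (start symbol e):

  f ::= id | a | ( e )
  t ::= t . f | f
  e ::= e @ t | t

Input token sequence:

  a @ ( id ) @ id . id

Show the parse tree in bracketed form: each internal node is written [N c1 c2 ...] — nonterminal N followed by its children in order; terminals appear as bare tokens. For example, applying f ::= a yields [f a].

e
e @ t
e @ t @ t
t @ t @ t
f @ t @ t
a @ t @ t
a @ f @ t
a @ ( e ) @ t
a @ ( t ) @ t
a @ ( f ) @ t
a @ ( id ) @ t
a @ ( id ) @ t . f
a @ ( id ) @ f . f
a @ ( id ) @ id . f
a @ ( id ) @ id . id

[e [e [e [t [f a]]] @ [t [f ( [e [t [f id]]] )]]] @ [t [t [f id]] . [f id]]]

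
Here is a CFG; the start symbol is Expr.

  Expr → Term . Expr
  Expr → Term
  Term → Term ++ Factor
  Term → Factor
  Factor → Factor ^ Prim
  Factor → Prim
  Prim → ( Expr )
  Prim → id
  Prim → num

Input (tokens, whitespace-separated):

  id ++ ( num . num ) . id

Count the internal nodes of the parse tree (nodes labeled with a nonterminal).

[Expr [Term [Term [Factor [Prim id]]] ++ [Factor [Prim ( [Expr [Term [Factor [Prim num]]] . [Expr [Term [Factor [Prim num]]]]] )]]] . [Expr [Term [Factor [Prim id]]]]]

19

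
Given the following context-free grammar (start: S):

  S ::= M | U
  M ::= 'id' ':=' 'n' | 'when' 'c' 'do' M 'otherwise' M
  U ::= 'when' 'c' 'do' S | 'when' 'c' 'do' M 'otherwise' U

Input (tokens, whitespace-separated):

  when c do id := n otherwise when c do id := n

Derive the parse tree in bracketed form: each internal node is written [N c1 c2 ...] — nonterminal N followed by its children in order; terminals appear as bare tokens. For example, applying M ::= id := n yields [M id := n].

S
U
when c do M otherwise U
when c do id := n otherwise U
when c do id := n otherwise when c do S
when c do id := n otherwise when c do M
when c do id := n otherwise when c do id := n

[S [U when c do [M id := n] otherwise [U when c do [S [M id := n]]]]]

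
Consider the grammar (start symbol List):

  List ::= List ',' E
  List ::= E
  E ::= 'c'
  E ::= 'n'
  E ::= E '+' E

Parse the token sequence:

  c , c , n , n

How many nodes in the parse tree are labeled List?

[List [List [List [List [E c]] , [E c]] , [E n]] , [E n]]

4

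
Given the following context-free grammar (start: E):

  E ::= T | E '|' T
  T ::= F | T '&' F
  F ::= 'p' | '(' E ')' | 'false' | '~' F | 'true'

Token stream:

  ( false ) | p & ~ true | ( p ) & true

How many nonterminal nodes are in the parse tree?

[E [E [E [T [F ( [E [T [F false]]] )]]] | [T [T [F p]] & [F ~ [F true]]]] | [T [T [F ( [E [T [F p]]] )]] & [F true]]]

20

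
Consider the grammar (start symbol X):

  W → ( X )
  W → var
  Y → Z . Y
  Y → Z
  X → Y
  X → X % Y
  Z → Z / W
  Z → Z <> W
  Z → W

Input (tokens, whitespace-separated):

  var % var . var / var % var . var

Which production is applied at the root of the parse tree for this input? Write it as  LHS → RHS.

[X [X [X [Y [Z [W var]]]] % [Y [Z [W var]] . [Y [Z [Z [W var]] / [W var]]]]] % [Y [Z [W var]] . [Y [Z [W var]]]]]

X → X % Y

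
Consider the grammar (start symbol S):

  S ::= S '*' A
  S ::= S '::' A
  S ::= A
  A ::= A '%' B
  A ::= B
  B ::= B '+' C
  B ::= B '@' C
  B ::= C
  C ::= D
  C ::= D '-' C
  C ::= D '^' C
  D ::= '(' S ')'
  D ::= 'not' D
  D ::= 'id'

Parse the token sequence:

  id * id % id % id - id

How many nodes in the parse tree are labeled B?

[S [S [A [B [C [D id]]]]] * [A [A [A [B [C [D id]]]] % [B [C [D id]]]] % [B [C [D id] - [C [D id]]]]]]

4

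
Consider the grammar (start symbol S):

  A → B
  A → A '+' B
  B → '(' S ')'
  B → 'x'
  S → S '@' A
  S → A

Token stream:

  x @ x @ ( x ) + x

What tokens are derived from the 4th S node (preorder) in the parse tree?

[S [S [S [A [B x]]] @ [A [B x]]] @ [A [A [B ( [S [A [B x]]] )]] + [B x]]]

x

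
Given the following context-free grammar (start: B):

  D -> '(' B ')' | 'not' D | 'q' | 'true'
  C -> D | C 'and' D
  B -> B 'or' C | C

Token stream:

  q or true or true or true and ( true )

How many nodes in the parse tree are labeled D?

[B [B [B [B [C [D q]]] or [C [D true]]] or [C [D true]]] or [C [C [D true]] and [D ( [B [C [D true]]] )]]]

6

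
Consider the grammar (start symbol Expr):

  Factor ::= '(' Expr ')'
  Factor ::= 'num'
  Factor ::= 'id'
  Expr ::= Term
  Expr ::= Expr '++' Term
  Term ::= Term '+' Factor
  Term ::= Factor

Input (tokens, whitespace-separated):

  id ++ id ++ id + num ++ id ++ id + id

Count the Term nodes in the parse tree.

[Expr [Expr [Expr [Expr [Expr [Term [Factor id]]] ++ [Term [Factor id]]] ++ [Term [Term [Factor id]] + [Factor num]]] ++ [Term [Factor id]]] ++ [Term [Term [Factor id]] + [Factor id]]]

7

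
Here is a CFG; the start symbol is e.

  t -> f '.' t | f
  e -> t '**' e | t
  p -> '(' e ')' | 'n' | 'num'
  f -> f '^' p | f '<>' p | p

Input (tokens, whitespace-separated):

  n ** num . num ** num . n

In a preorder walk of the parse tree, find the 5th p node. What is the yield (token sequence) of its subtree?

[e [t [f [p n]]] ** [e [t [f [p num]] . [t [f [p num]]]] ** [e [t [f [p num]] . [t [f [p n]]]]]]]

n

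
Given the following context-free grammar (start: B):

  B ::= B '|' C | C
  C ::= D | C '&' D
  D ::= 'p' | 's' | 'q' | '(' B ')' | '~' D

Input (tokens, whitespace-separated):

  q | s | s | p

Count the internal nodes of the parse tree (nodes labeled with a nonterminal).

12

[B [B [B [B [C [D q]]] | [C [D s]]] | [C [D s]]] | [C [D p]]]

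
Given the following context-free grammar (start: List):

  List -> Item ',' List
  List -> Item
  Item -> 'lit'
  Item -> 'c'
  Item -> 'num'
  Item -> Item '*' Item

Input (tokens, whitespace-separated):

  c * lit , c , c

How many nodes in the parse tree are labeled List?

[List [Item [Item c] * [Item lit]] , [List [Item c] , [List [Item c]]]]

3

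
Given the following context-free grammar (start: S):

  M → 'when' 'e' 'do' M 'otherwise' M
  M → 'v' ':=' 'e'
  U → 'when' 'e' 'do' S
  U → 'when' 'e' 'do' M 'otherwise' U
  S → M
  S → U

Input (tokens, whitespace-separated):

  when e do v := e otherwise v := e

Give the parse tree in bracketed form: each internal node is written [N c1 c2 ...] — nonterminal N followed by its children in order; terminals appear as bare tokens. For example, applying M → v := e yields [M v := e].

S
M
when e do M otherwise M
when e do v := e otherwise M
when e do v := e otherwise v := e

[S [M when e do [M v := e] otherwise [M v := e]]]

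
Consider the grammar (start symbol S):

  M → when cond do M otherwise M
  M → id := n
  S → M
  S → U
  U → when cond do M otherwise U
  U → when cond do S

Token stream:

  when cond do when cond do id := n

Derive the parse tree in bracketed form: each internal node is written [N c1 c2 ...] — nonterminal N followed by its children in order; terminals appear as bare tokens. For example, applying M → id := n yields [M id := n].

[S [U when cond do [S [U when cond do [S [M id := n]]]]]]

S
U
when cond do S
when cond do U
when cond do when cond do S
when cond do when cond do M
when cond do when cond do id := n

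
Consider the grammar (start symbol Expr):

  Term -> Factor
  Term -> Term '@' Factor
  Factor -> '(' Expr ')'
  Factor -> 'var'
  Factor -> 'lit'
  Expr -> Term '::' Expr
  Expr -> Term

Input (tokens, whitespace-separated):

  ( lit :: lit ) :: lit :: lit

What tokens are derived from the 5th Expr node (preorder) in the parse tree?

[Expr [Term [Factor ( [Expr [Term [Factor lit]] :: [Expr [Term [Factor lit]]]] )]] :: [Expr [Term [Factor lit]] :: [Expr [Term [Factor lit]]]]]

lit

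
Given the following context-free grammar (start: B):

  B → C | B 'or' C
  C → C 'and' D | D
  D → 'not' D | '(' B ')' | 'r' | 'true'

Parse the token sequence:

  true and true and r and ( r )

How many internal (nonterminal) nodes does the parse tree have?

12

[B [C [C [C [C [D true]] and [D true]] and [D r]] and [D ( [B [C [D r]]] )]]]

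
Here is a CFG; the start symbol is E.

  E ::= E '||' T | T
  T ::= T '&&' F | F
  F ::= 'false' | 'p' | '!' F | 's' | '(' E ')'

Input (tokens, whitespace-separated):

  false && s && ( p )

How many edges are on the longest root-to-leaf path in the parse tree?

6

[E [T [T [T [F false]] && [F s]] && [F ( [E [T [F p]]] )]]]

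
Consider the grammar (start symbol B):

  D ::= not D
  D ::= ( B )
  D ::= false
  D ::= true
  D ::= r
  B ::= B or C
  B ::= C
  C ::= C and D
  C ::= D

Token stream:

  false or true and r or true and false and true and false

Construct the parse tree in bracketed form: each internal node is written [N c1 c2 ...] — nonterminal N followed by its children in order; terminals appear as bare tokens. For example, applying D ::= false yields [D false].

B
B or C
B or C or C
C or C or C
D or C or C
false or C or C
false or C and D or C
false or D and D or C
false or true and D or C
false or true and r or C
false or true and r or C and D
false or true and r or C and D and D
false or true and r or C and D and D and D
false or true and r or D and D and D and D
false or true and r or true and D and D and D
false or true and r or true and false and D and D
false or true and r or true and false and true and D
false or true and r or true and false and true and false

[B [B [B [C [D false]]] or [C [C [D true]] and [D r]]] or [C [C [C [C [D true]] and [D false]] and [D true]] and [D false]]]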